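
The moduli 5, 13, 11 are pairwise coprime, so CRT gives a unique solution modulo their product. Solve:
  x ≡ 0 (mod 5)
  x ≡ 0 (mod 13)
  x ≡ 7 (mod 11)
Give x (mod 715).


Moduli 5, 13, 11 are pairwise coprime; by CRT there is a unique solution modulo M = 5 · 13 · 11 = 715.
Solve pairwise, accumulating the modulus:
  Start with x ≡ 0 (mod 5).
  Combine with x ≡ 0 (mod 13): since gcd(5, 13) = 1, we get a unique residue mod 65.
    Write x = 0 + 5·t and substitute into x ≡ 0 (mod 13): 5·t ≡ 0 − 0 = 0 (mod 13).
    The inverse of 5 mod 13 is 8 (since 5·8 = 40 = 3·13 + 1), so t ≡ 8·0 = 0 ≡ 0 (mod 13).
    Then x = 0 + 5·0 = 0, valid modulo lcm(5, 13) = 65: x ≡ 0 (mod 65).
  Combine with x ≡ 7 (mod 11): since gcd(65, 11) = 1, we get a unique residue mod 715.
    Write x = 0 + 65·t and substitute into x ≡ 7 (mod 11): 65·t ≡ 7 − 0 = 7 (mod 11).
    Reduce coefficients mod 11: 10·t ≡ 7 (mod 11).
    The inverse of 10 mod 11 is 10 (since 10·10 = 100 = 9·11 + 1), so t ≡ 10·7 = 70 ≡ 4 (mod 11).
    Then x = 0 + 65·4 = 260, valid modulo lcm(65, 11) = 715: x ≡ 260 (mod 715).
Verify: 260 mod 5 = 0 ✓, 260 mod 13 = 0 ✓, 260 mod 11 = 7 ✓.

x ≡ 260 (mod 715).


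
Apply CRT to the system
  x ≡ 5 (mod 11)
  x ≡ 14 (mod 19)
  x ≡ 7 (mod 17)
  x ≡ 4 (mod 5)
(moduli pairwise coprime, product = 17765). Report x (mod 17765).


Product of moduli M = 11 · 19 · 17 · 5 = 17765.
Merge one congruence at a time:
  Start: x ≡ 5 (mod 11).
  Combine with x ≡ 14 (mod 19); new modulus lcm = 209.
    Write x = 5 + 11·t and substitute into x ≡ 14 (mod 19): 11·t ≡ 14 − 5 = 9 (mod 19).
    The inverse of 11 mod 19 is 7 (since 11·7 = 77 = 4·19 + 1), so t ≡ 7·9 = 63 ≡ 6 (mod 19).
    Then x = 5 + 11·6 = 71, valid modulo lcm(11, 19) = 209: x ≡ 71 (mod 209).
  Combine with x ≡ 7 (mod 17); new modulus lcm = 3553.
    Write x = 71 + 209·t and substitute into x ≡ 7 (mod 17): 209·t ≡ 7 − 71 = -64 (mod 17).
    Reduce coefficients mod 17: 5·t ≡ 4 (mod 17).
    The inverse of 5 mod 17 is 7 (since 5·7 = 35 = 2·17 + 1), so t ≡ 7·4 = 28 ≡ 11 (mod 17).
    Then x = 71 + 209·11 = 2370, valid modulo lcm(209, 17) = 3553: x ≡ 2370 (mod 3553).
  Combine with x ≡ 4 (mod 5); new modulus lcm = 17765.
    Write x = 2370 + 3553·t and substitute into x ≡ 4 (mod 5): 3553·t ≡ 4 − 2370 = -2366 (mod 5).
    Reduce coefficients mod 5: 3·t ≡ 4 (mod 5).
    The inverse of 3 mod 5 is 2 (since 3·2 = 6 = 1·5 + 1), so t ≡ 2·4 = 8 ≡ 3 (mod 5).
    Then x = 2370 + 3553·3 = 13029, valid modulo lcm(3553, 5) = 17765: x ≡ 13029 (mod 17765).
Verify against each original: 13029 mod 11 = 5, 13029 mod 19 = 14, 13029 mod 17 = 7, 13029 mod 5 = 4.

x ≡ 13029 (mod 17765).


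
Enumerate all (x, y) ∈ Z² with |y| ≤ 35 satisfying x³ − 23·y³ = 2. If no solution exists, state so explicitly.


The equation is x³ - 23y³ = 2. For fixed y, x³ = 23·y³ + 2, so a solution requires the RHS to be a perfect cube.
Strategy: iterate y from -35 to 35, compute RHS = 23·y³ + 2, and check whether it is a (positive or negative) perfect cube.
Check small values of y:
  y = 0: RHS = 2 is not a perfect cube.
  y = 1: RHS = 25 is not a perfect cube.
  y = -1: RHS = -21 is not a perfect cube.
  y = 2: RHS = 186 is not a perfect cube.
  y = -2: RHS = -182 is not a perfect cube.
  y = 3: RHS = 623 is not a perfect cube.
  y = -3: RHS = -619 is not a perfect cube.
Continuing the search up to |y| = 35 finds no solutions either.
No (x, y) in the scanned range satisfies the equation.

No integer solutions with |y| ≤ 35.


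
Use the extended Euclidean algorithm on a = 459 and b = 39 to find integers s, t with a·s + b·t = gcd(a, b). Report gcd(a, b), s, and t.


Euclidean algorithm on (459, 39) — divide until remainder is 0:
  459 = 11 · 39 + 30
  39 = 1 · 30 + 9
  30 = 3 · 9 + 3
  9 = 3 · 3 + 0
gcd(459, 39) = 3.
Track Bezout coefficients alongside the remainders: start with r₀ = 459 = a·1 + b·0 (s = 1, t = 0) and r₁ = 39 = a·0 + b·1 (s = 0, t = 1); each new remainder r_{k+1} = r_{k-1} − q_k·r_k inherits s_{k+1} = s_{k-1} − q_k·s_k, t_{k+1} = t_{k-1} − q_k·t_k, so r_k = a·s_k + b·t_k at every step:
  q = 11: r = 30, s = 1 − 11·0 = 1, t = 0 − 11·1 = -11  (check: 459·1 + 39·(-11) = 30)
  q = 1: r = 9, s = 0 − 1·1 = -1, t = 1 − 1·(-11) = 12  (check: 459·(-1) + 39·12 = 9)
  q = 3: r = 3, s = 1 − 3·(-1) = 4, t = -11 − 3·12 = -47  (check: 459·4 + 39·(-47) = 3)
The row with r = 3 (the gcd) gives the Bezout coefficients s = 4, t = -47.
Result: 459 · (4) + 39 · (-47) = 3.

gcd(459, 39) = 3; s = 4, t = -47 (check: 459·4 + 39·(-47) = 3).


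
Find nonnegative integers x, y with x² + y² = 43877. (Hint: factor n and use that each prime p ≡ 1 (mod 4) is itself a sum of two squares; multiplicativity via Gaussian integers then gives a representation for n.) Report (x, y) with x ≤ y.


Step 1: Factor n = 43877 = 17 · 29 · 89.
Step 2: Check the mod-4 condition on each prime factor: 17 ≡ 1 (mod 4), exponent 1; 29 ≡ 1 (mod 4), exponent 1; 89 ≡ 1 (mod 4), exponent 1.
All primes ≡ 3 (mod 4) appear to even exponent (or don't appear), so by the two-squares theorem n IS expressible as a sum of two squares.
Step 3: Build a representation. Here n = 17 · 29 · 89 is a product of primes ≡ 1 (mod 4). Each prime p ≡ 1 (mod 4) is itself a sum of two squares; find a² by testing p − a² for a perfect square:
  17: 17 − 1² = 16 = 4² ⇒ 17 = 1² + 4².
  29: 29 − 1² = 28, 29 − 2² = 25 = 5² ⇒ 29 = 2² + 5².
  89: 89 − 1² = 88, 89 − 2² = 85, 89 − 3² = 80, 89 − 4² = 73, 89 − 5² = 64 = 8² ⇒ 89 = 5² + 8².
  Combine using the Brahmagupta–Fibonacci identity (a² + b²)(c² + d²) = (ac − bd)² + (ad + bc)² = (ac + bd)² + (ad − bc)²:
  17 · 29 = 493: from (1² + 4²)(2² + 5²), take (1·2 − 4·5, 1·5 + 4·2) = (2 − 20, 5 + 8) = (-18, 13); dropping signs (only squares matter) gives (18, 13); check 18² + 13² = 324 + 169 = 493 ✓.
  493 · 89 = 43877: from (18² + 13²)(5² + 8²), take (18·5 − 13·8, 18·8 + 13·5) = (90 − 104, 144 + 65) = (-14, 209); dropping signs (only squares matter) gives (14, 209); check 14² + 209² = 196 + 43681 = 43877 ✓.
Step 4: Order so x ≤ y and verify: 14² + 209² = 196 + 43681 = 43877 = n. ✓

n = 43877 = 14² + 209² (one valid representation with x ≤ y).


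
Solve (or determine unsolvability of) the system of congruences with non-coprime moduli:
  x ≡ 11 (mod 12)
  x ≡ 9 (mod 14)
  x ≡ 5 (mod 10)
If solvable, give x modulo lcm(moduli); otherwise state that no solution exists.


Moduli 12, 14, 10 are not pairwise coprime, so CRT works modulo lcm(m_i) when all pairwise compatibility conditions hold.
Pairwise compatibility: gcd(m_i, m_j) must divide a_i - a_j for every pair.
Merge one congruence at a time:
  Start: x ≡ 11 (mod 12).
  Combine with x ≡ 9 (mod 14): gcd(12, 14) = 2; 9 - 11 = -2, which IS divisible by 2, so compatible.
    Write x = 11 + 12·t and substitute into x ≡ 9 (mod 14): 12·t ≡ 9 − 11 = -2 (mod 14).
    Divide the congruence (and modulus) by g = 2: 6·t ≡ -1 (mod 7).
    Reduce coefficients mod 7: 6·t ≡ 6 (mod 7).
    The inverse of 6 mod 7 is 6 (since 6·6 = 36 = 5·7 + 1), so t ≡ 6·6 = 36 ≡ 1 (mod 7).
    Then x = 11 + 12·1 = 23, valid modulo lcm(12, 14) = 84: x ≡ 23 (mod 84).
  Combine with x ≡ 5 (mod 10): gcd(84, 10) = 2; 5 - 23 = -18, which IS divisible by 2, so compatible.
    Write x = 23 + 84·t and substitute into x ≡ 5 (mod 10): 84·t ≡ 5 − 23 = -18 (mod 10).
    Divide the congruence (and modulus) by g = 2: 42·t ≡ -9 (mod 5).
    Reduce coefficients mod 5: 2·t ≡ 1 (mod 5).
    The inverse of 2 mod 5 is 3 (since 2·3 = 6 = 1·5 + 1), so t ≡ 3·1 = 3 ≡ 3 (mod 5).
    Then x = 23 + 84·3 = 275, valid modulo lcm(84, 10) = 420: x ≡ 275 (mod 420).
Verify: 275 mod 12 = 11, 275 mod 14 = 9, 275 mod 10 = 5.

x ≡ 275 (mod 420).


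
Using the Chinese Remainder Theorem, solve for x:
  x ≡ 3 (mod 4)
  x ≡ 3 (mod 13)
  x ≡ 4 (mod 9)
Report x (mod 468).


Moduli 4, 13, 9 are pairwise coprime; by CRT there is a unique solution modulo M = 4 · 13 · 9 = 468.
Solve pairwise, accumulating the modulus:
  Start with x ≡ 3 (mod 4).
  Combine with x ≡ 3 (mod 13): since gcd(4, 13) = 1, we get a unique residue mod 52.
    Write x = 3 + 4·t and substitute into x ≡ 3 (mod 13): 4·t ≡ 3 − 3 = 0 (mod 13).
    The inverse of 4 mod 13 is 10 (since 4·10 = 40 = 3·13 + 1), so t ≡ 10·0 = 0 ≡ 0 (mod 13).
    Then x = 3 + 4·0 = 3, valid modulo lcm(4, 13) = 52: x ≡ 3 (mod 52).
  Combine with x ≡ 4 (mod 9): since gcd(52, 9) = 1, we get a unique residue mod 468.
    Write x = 3 + 52·t and substitute into x ≡ 4 (mod 9): 52·t ≡ 4 − 3 = 1 (mod 9).
    Reduce coefficients mod 9: 7·t ≡ 1 (mod 9).
    The inverse of 7 mod 9 is 4 (since 7·4 = 28 = 3·9 + 1), so t ≡ 4·1 = 4 ≡ 4 (mod 9).
    Then x = 3 + 52·4 = 211, valid modulo lcm(52, 9) = 468: x ≡ 211 (mod 468).
Verify: 211 mod 4 = 3 ✓, 211 mod 13 = 3 ✓, 211 mod 9 = 4 ✓.

x ≡ 211 (mod 468).


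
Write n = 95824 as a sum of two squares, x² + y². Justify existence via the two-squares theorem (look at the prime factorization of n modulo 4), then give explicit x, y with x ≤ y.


Step 1: Factor n = 95824 = 2^4 · 53 · 113.
Step 2: Check the mod-4 condition on each prime factor: 2 = 2 (special); 53 ≡ 1 (mod 4), exponent 1; 113 ≡ 1 (mod 4), exponent 1.
All primes ≡ 3 (mod 4) appear to even exponent (or don't appear), so by the two-squares theorem n IS expressible as a sum of two squares.
Step 3: Build a representation. Group n = k² · m with k = 4 and m = 53 · 113 = 5989 (a product of primes ≡ 1 (mod 4)); a representation of m scales to one of n via (k·x)² + (k·y)² = k²(x² + y²). Each prime p ≡ 1 (mod 4) is itself a sum of two squares; find a² by testing p − a² for a perfect square:
  53: 53 − 1² = 52, 53 − 2² = 49 = 7² ⇒ 53 = 2² + 7².
  113: 113 − 1² = 112, 113 − 2² = 109, 113 − 3² = 104, 113 − 4² = 97, 113 − 5² = 88, 113 − 6² = 77, 113 − 7² = 64 = 8² ⇒ 113 = 7² + 8².
  Combine using the Brahmagupta–Fibonacci identity (a² + b²)(c² + d²) = (ac − bd)² + (ad + bc)² = (ac + bd)² + (ad − bc)²:
  53 · 113 = 5989: from (2² + 7²)(7² + 8²), take (2·7 − 7·8, 2·8 + 7·7) = (14 − 56, 16 + 49) = (-42, 65); dropping signs (only squares matter) gives (42, 65); check 42² + 65² = 1764 + 4225 = 5989 ✓.
  Scale by k = 4: (4·42, 4·65) = (168, 260).
Step 4: Order so x ≤ y and verify: 168² + 260² = 28224 + 67600 = 95824 = n. ✓

n = 95824 = 168² + 260² (one valid representation with x ≤ y).


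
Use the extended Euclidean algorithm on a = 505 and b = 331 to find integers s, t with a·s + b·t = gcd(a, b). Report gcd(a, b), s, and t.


Euclidean algorithm on (505, 331) — divide until remainder is 0:
  505 = 1 · 331 + 174
  331 = 1 · 174 + 157
  174 = 1 · 157 + 17
  157 = 9 · 17 + 4
  17 = 4 · 4 + 1
  4 = 4 · 1 + 0
gcd(505, 331) = 1.
Track Bezout coefficients alongside the remainders: start with r₀ = 505 = a·1 + b·0 (s = 1, t = 0) and r₁ = 331 = a·0 + b·1 (s = 0, t = 1); each new remainder r_{k+1} = r_{k-1} − q_k·r_k inherits s_{k+1} = s_{k-1} − q_k·s_k, t_{k+1} = t_{k-1} − q_k·t_k, so r_k = a·s_k + b·t_k at every step:
  q = 1: r = 174, s = 1 − 1·0 = 1, t = 0 − 1·1 = -1  (check: 505·1 + 331·(-1) = 174)
  q = 1: r = 157, s = 0 − 1·1 = -1, t = 1 − 1·(-1) = 2  (check: 505·(-1) + 331·2 = 157)
  q = 1: r = 17, s = 1 − 1·(-1) = 2, t = -1 − 1·2 = -3  (check: 505·2 + 331·(-3) = 17)
  q = 9: r = 4, s = -1 − 9·2 = -19, t = 2 − 9·(-3) = 29  (check: 505·(-19) + 331·29 = 4)
  q = 4: r = 1, s = 2 − 4·(-19) = 78, t = -3 − 4·29 = -119  (check: 505·78 + 331·(-119) = 1)
The row with r = 1 (the gcd) gives the Bezout coefficients s = 78, t = -119.
Result: 505 · (78) + 331 · (-119) = 1.

gcd(505, 331) = 1; s = 78, t = -119 (check: 505·78 + 331·(-119) = 1).


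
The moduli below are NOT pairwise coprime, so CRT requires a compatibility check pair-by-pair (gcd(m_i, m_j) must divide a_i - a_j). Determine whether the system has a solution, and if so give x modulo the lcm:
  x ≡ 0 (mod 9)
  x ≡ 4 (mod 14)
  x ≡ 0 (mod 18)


Moduli 9, 14, 18 are not pairwise coprime, so CRT works modulo lcm(m_i) when all pairwise compatibility conditions hold.
Pairwise compatibility: gcd(m_i, m_j) must divide a_i - a_j for every pair.
Merge one congruence at a time:
  Start: x ≡ 0 (mod 9).
  Combine with x ≡ 4 (mod 14): gcd(9, 14) = 1; 4 - 0 = 4, which IS divisible by 1, so compatible.
    Write x = 0 + 9·t and substitute into x ≡ 4 (mod 14): 9·t ≡ 4 − 0 = 4 (mod 14).
    The inverse of 9 mod 14 is 11 (since 9·11 = 99 = 7·14 + 1), so t ≡ 11·4 = 44 ≡ 2 (mod 14).
    Then x = 0 + 9·2 = 18, valid modulo lcm(9, 14) = 126: x ≡ 18 (mod 126).
  Combine with x ≡ 0 (mod 18): gcd(126, 18) = 18; 0 - 18 = -18, which IS divisible by 18, so compatible.
    Write x = 18 + 126·t and substitute into x ≡ 0 (mod 18): 126·t ≡ 0 − 18 = -18 (mod 18).
    Divide the congruence (and modulus) by g = 18: 7·t ≡ -1 (mod 1).
    Modulo 1 every t works; take t = 0.
    Then x = 18 + 126·0 = 18, valid modulo lcm(126, 18) = 126: x ≡ 18 (mod 126).
Verify: 18 mod 9 = 0, 18 mod 14 = 4, 18 mod 18 = 0.

x ≡ 18 (mod 126).


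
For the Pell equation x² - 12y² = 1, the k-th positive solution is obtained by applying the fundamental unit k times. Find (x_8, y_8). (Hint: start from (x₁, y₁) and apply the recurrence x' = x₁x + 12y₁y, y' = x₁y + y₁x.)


Step 1: Find the fundamental solution (x₁, y₁) of x² - 12y² = 1.
  Expand √12 as a continued fraction. a₀ = ⌊√12⌋ = 3; iterate m_{k+1} = d_k·a_k − m_k, d_{k+1} = (12 − m_{k+1}²)/d_k, a_{k+1} = ⌊(a₀ + m_{k+1})/d_{k+1}⌋ (starting m₀ = 0, d₀ = 1), with convergents p_k = a_k·p_{k-1} + p_{k-2}, q_k = a_k·q_{k-1} + q_{k-2} (p₋₁ = 1, q₋₁ = 0):
  k = 0: a₀ = 3; p₀/q₀ = 3/1; p₀² − 12·q₀² = 9 − 12 = -3.
  k = 1: m = 3, d = 3, a = ⌊(3 + 3)/3⌋ = 2; p/q = (2·3 + 1)/(2·1 + 0) = 7/2; p² − 12·q² = 49 − 48 = 1.
  The first convergent with p² − 12·q² = 1 gives the fundamental solution (x₁, y₁) = (7, 2).
Step 2: Apply the recurrence (x_{n+1}, y_{n+1}) = (x₁x_n + 12y₁y_n, x₁y_n + y₁x_n) repeatedly.
  From (x_1, y_1) = (7, 2): x_2 = 7·7 + 12·2·2 = 97; y_2 = 7·2 + 2·7 = 28.
  From (x_2, y_2) = (97, 28): x_3 = 7·97 + 12·2·28 = 1351; y_3 = 7·28 + 2·97 = 390.
  From (x_3, y_3) = (1351, 390): x_4 = 7·1351 + 12·2·390 = 18817; y_4 = 7·390 + 2·1351 = 5432.
  From (x_4, y_4) = (18817, 5432): x_5 = 7·18817 + 12·2·5432 = 262087; y_5 = 7·5432 + 2·18817 = 75658.
  From (x_5, y_5) = (262087, 75658): x_6 = 7·262087 + 12·2·75658 = 3650401; y_6 = 7·75658 + 2·262087 = 1053780.
  From (x_6, y_6) = (3650401, 1053780): x_7 = 7·3650401 + 12·2·1053780 = 50843527; y_7 = 7·1053780 + 2·3650401 = 14677262.
  From (x_7, y_7) = (50843527, 14677262): x_8 = 7·50843527 + 12·2·14677262 = 708158977; y_8 = 7·14677262 + 2·50843527 = 204427888.
Step 3: Verify x_8² - 12·y_8² = 501489136705686529 - 501489136705686528 = 1 (should be 1). ✓

(x_1, y_1) = (7, 2); (x_8, y_8) = (708158977, 204427888).


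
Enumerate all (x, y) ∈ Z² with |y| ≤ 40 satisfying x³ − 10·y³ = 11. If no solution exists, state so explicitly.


The equation is x³ - 10y³ = 11. For fixed y, x³ = 10·y³ + 11, so a solution requires the RHS to be a perfect cube.
Strategy: iterate y from -40 to 40, compute RHS = 10·y³ + 11, and check whether it is a (positive or negative) perfect cube.
Check small values of y:
  y = 0: RHS = 11 is not a perfect cube.
  y = 1: RHS = 21 is not a perfect cube.
  y = -1: RHS = 1 = (1)³ ⇒ x = 1 works.
  y = 2: RHS = 91 is not a perfect cube.
  y = -2: RHS = -69 is not a perfect cube.
  y = 3: RHS = 281 is not a perfect cube.
  y = -3: RHS = -259 is not a perfect cube.
Continuing the search up to |y| = 40 finds no further solutions beyond those listed.
Collected solutions: (1, -1).

Solutions (with |y| ≤ 40): (1, -1).


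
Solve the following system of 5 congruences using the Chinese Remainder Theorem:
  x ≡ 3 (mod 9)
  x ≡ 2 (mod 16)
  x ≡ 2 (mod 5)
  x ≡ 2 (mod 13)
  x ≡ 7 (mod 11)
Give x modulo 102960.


Product of moduli M = 9 · 16 · 5 · 13 · 11 = 102960.
Merge one congruence at a time:
  Start: x ≡ 3 (mod 9).
  Combine with x ≡ 2 (mod 16); new modulus lcm = 144.
    Write x = 3 + 9·t and substitute into x ≡ 2 (mod 16): 9·t ≡ 2 − 3 = -1 (mod 16).
    Reduce coefficients mod 16: 9·t ≡ 15 (mod 16).
    The inverse of 9 mod 16 is 9 (since 9·9 = 81 = 5·16 + 1), so t ≡ 9·15 = 135 ≡ 7 (mod 16).
    Then x = 3 + 9·7 = 66, valid modulo lcm(9, 16) = 144: x ≡ 66 (mod 144).
  Combine with x ≡ 2 (mod 5); new modulus lcm = 720.
    Write x = 66 + 144·t and substitute into x ≡ 2 (mod 5): 144·t ≡ 2 − 66 = -64 (mod 5).
    Reduce coefficients mod 5: 4·t ≡ 1 (mod 5).
    The inverse of 4 mod 5 is 4 (since 4·4 = 16 = 3·5 + 1), so t ≡ 4·1 = 4 ≡ 4 (mod 5).
    Then x = 66 + 144·4 = 642, valid modulo lcm(144, 5) = 720: x ≡ 642 (mod 720).
  Combine with x ≡ 2 (mod 13); new modulus lcm = 9360.
    Write x = 642 + 720·t and substitute into x ≡ 2 (mod 13): 720·t ≡ 2 − 642 = -640 (mod 13).
    Reduce coefficients mod 13: 5·t ≡ 10 (mod 13).
    The inverse of 5 mod 13 is 8 (since 5·8 = 40 = 3·13 + 1), so t ≡ 8·10 = 80 ≡ 2 (mod 13).
    Then x = 642 + 720·2 = 2082, valid modulo lcm(720, 13) = 9360: x ≡ 2082 (mod 9360).
  Combine with x ≡ 7 (mod 11); new modulus lcm = 102960.
    Write x = 2082 + 9360·t and substitute into x ≡ 7 (mod 11): 9360·t ≡ 7 − 2082 = -2075 (mod 11).
    Reduce coefficients mod 11: 10·t ≡ 4 (mod 11).
    The inverse of 10 mod 11 is 10 (since 10·10 = 100 = 9·11 + 1), so t ≡ 10·4 = 40 ≡ 7 (mod 11).
    Then x = 2082 + 9360·7 = 67602, valid modulo lcm(9360, 11) = 102960: x ≡ 67602 (mod 102960).
Verify against each original: 67602 mod 9 = 3, 67602 mod 16 = 2, 67602 mod 5 = 2, 67602 mod 13 = 2, 67602 mod 11 = 7.

x ≡ 67602 (mod 102960).


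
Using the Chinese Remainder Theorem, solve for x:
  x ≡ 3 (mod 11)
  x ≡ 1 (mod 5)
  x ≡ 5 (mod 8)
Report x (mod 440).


Moduli 11, 5, 8 are pairwise coprime; by CRT there is a unique solution modulo M = 11 · 5 · 8 = 440.
Solve pairwise, accumulating the modulus:
  Start with x ≡ 3 (mod 11).
  Combine with x ≡ 1 (mod 5): since gcd(11, 5) = 1, we get a unique residue mod 55.
    Write x = 3 + 11·t and substitute into x ≡ 1 (mod 5): 11·t ≡ 1 − 3 = -2 (mod 5).
    Reduce coefficients mod 5: 1·t ≡ 3 (mod 5).
    So t ≡ 3 (mod 5).
    Then x = 3 + 11·3 = 36, valid modulo lcm(11, 5) = 55: x ≡ 36 (mod 55).
  Combine with x ≡ 5 (mod 8): since gcd(55, 8) = 1, we get a unique residue mod 440.
    Write x = 36 + 55·t and substitute into x ≡ 5 (mod 8): 55·t ≡ 5 − 36 = -31 (mod 8).
    Reduce coefficients mod 8: 7·t ≡ 1 (mod 8).
    The inverse of 7 mod 8 is 7 (since 7·7 = 49 = 6·8 + 1), so t ≡ 7·1 = 7 ≡ 7 (mod 8).
    Then x = 36 + 55·7 = 421, valid modulo lcm(55, 8) = 440: x ≡ 421 (mod 440).
Verify: 421 mod 11 = 3 ✓, 421 mod 5 = 1 ✓, 421 mod 8 = 5 ✓.

x ≡ 421 (mod 440).


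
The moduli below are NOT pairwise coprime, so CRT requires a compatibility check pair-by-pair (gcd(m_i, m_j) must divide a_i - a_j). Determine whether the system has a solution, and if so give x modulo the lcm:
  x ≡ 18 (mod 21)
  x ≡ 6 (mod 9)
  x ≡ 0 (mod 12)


Moduli 21, 9, 12 are not pairwise coprime, so CRT works modulo lcm(m_i) when all pairwise compatibility conditions hold.
Pairwise compatibility: gcd(m_i, m_j) must divide a_i - a_j for every pair.
Merge one congruence at a time:
  Start: x ≡ 18 (mod 21).
  Combine with x ≡ 6 (mod 9): gcd(21, 9) = 3; 6 - 18 = -12, which IS divisible by 3, so compatible.
    Write x = 18 + 21·t and substitute into x ≡ 6 (mod 9): 21·t ≡ 6 − 18 = -12 (mod 9).
    Divide the congruence (and modulus) by g = 3: 7·t ≡ -4 (mod 3).
    Reduce coefficients mod 3: 1·t ≡ 2 (mod 3).
    So t ≡ 2 (mod 3).
    Then x = 18 + 21·2 = 60, valid modulo lcm(21, 9) = 63: x ≡ 60 (mod 63).
  Combine with x ≡ 0 (mod 12): gcd(63, 12) = 3; 0 - 60 = -60, which IS divisible by 3, so compatible.
    Write x = 60 + 63·t and substitute into x ≡ 0 (mod 12): 63·t ≡ 0 − 60 = -60 (mod 12).
    Divide the congruence (and modulus) by g = 3: 21·t ≡ -20 (mod 4).
    Reduce coefficients mod 4: 1·t ≡ 0 (mod 4).
    So t ≡ 0 (mod 4).
    Then x = 60 + 63·0 = 60, valid modulo lcm(63, 12) = 252: x ≡ 60 (mod 252).
Verify: 60 mod 21 = 18, 60 mod 9 = 6, 60 mod 12 = 0.

x ≡ 60 (mod 252).


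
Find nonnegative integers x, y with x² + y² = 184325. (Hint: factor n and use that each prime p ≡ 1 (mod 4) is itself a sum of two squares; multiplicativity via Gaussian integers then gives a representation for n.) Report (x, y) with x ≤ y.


Step 1: Factor n = 184325 = 5^2 · 73 · 101.
Step 2: Check the mod-4 condition on each prime factor: 5 ≡ 1 (mod 4), exponent 2; 73 ≡ 1 (mod 4), exponent 1; 101 ≡ 1 (mod 4), exponent 1.
All primes ≡ 3 (mod 4) appear to even exponent (or don't appear), so by the two-squares theorem n IS expressible as a sum of two squares.
Step 3: Build a representation. Group n = k² · m with k = 5 and m = 73 · 101 = 7373 (a product of primes ≡ 1 (mod 4)); a representation of m scales to one of n via (k·x)² + (k·y)² = k²(x² + y²). Each prime p ≡ 1 (mod 4) is itself a sum of two squares; find a² by testing p − a² for a perfect square:
  73: 73 − 1² = 72, 73 − 2² = 69, 73 − 3² = 64 = 8² ⇒ 73 = 3² + 8².
  101: 101 − 1² = 100 = 10² ⇒ 101 = 1² + 10².
  Combine using the Brahmagupta–Fibonacci identity (a² + b²)(c² + d²) = (ac − bd)² + (ad + bc)² = (ac + bd)² + (ad − bc)²:
  73 · 101 = 7373: from (3² + 8²)(1² + 10²), take (3·1 − 8·10, 3·10 + 8·1) = (3 − 80, 30 + 8) = (-77, 38); dropping signs (only squares matter) gives (77, 38); check 77² + 38² = 5929 + 1444 = 7373 ✓.
  Scale by k = 5: (5·77, 5·38) = (385, 190).
Step 4: Order so x ≤ y and verify: 190² + 385² = 36100 + 148225 = 184325 = n. ✓

n = 184325 = 190² + 385² (one valid representation with x ≤ y).


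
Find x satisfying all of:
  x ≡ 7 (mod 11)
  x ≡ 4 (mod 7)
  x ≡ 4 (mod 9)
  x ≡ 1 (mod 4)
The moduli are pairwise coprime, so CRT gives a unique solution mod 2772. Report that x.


Product of moduli M = 11 · 7 · 9 · 4 = 2772.
Merge one congruence at a time:
  Start: x ≡ 7 (mod 11).
  Combine with x ≡ 4 (mod 7); new modulus lcm = 77.
    Write x = 7 + 11·t and substitute into x ≡ 4 (mod 7): 11·t ≡ 4 − 7 = -3 (mod 7).
    Reduce coefficients mod 7: 4·t ≡ 4 (mod 7).
    The inverse of 4 mod 7 is 2 (since 4·2 = 8 = 1·7 + 1), so t ≡ 2·4 = 8 ≡ 1 (mod 7).
    Then x = 7 + 11·1 = 18, valid modulo lcm(11, 7) = 77: x ≡ 18 (mod 77).
  Combine with x ≡ 4 (mod 9); new modulus lcm = 693.
    Write x = 18 + 77·t and substitute into x ≡ 4 (mod 9): 77·t ≡ 4 − 18 = -14 (mod 9).
    Reduce coefficients mod 9: 5·t ≡ 4 (mod 9).
    The inverse of 5 mod 9 is 2 (since 5·2 = 10 = 1·9 + 1), so t ≡ 2·4 = 8 ≡ 8 (mod 9).
    Then x = 18 + 77·8 = 634, valid modulo lcm(77, 9) = 693: x ≡ 634 (mod 693).
  Combine with x ≡ 1 (mod 4); new modulus lcm = 2772.
    Write x = 634 + 693·t and substitute into x ≡ 1 (mod 4): 693·t ≡ 1 − 634 = -633 (mod 4).
    Reduce coefficients mod 4: 1·t ≡ 3 (mod 4).
    So t ≡ 3 (mod 4).
    Then x = 634 + 693·3 = 2713, valid modulo lcm(693, 4) = 2772: x ≡ 2713 (mod 2772).
Verify against each original: 2713 mod 11 = 7, 2713 mod 7 = 4, 2713 mod 9 = 4, 2713 mod 4 = 1.

x ≡ 2713 (mod 2772).


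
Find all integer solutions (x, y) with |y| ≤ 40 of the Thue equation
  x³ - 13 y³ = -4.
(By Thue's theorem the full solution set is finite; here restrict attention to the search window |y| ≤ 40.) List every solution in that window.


The equation is x³ - 13y³ = -4. For fixed y, x³ = 13·y³ − 4, so a solution requires the RHS to be a perfect cube.
Strategy: iterate y from -40 to 40, compute RHS = 13·y³ − 4, and check whether it is a (positive or negative) perfect cube.
Check small values of y:
  y = 0: RHS = -4 is not a perfect cube.
  y = 1: RHS = 9 is not a perfect cube.
  y = -1: RHS = -17 is not a perfect cube.
  y = 2: RHS = 100 is not a perfect cube.
  y = -2: RHS = -108 is not a perfect cube.
  y = 3: RHS = 347 is not a perfect cube.
  y = -3: RHS = -355 is not a perfect cube.
Continuing the search up to |y| = 40 finds no solutions either.
No (x, y) in the scanned range satisfies the equation.

No integer solutions with |y| ≤ 40.


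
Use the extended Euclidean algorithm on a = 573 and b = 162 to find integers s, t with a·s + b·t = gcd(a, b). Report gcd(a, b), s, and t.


Euclidean algorithm on (573, 162) — divide until remainder is 0:
  573 = 3 · 162 + 87
  162 = 1 · 87 + 75
  87 = 1 · 75 + 12
  75 = 6 · 12 + 3
  12 = 4 · 3 + 0
gcd(573, 162) = 3.
Track Bezout coefficients alongside the remainders: start with r₀ = 573 = a·1 + b·0 (s = 1, t = 0) and r₁ = 162 = a·0 + b·1 (s = 0, t = 1); each new remainder r_{k+1} = r_{k-1} − q_k·r_k inherits s_{k+1} = s_{k-1} − q_k·s_k, t_{k+1} = t_{k-1} − q_k·t_k, so r_k = a·s_k + b·t_k at every step:
  q = 3: r = 87, s = 1 − 3·0 = 1, t = 0 − 3·1 = -3  (check: 573·1 + 162·(-3) = 87)
  q = 1: r = 75, s = 0 − 1·1 = -1, t = 1 − 1·(-3) = 4  (check: 573·(-1) + 162·4 = 75)
  q = 1: r = 12, s = 1 − 1·(-1) = 2, t = -3 − 1·4 = -7  (check: 573·2 + 162·(-7) = 12)
  q = 6: r = 3, s = -1 − 6·2 = -13, t = 4 − 6·(-7) = 46  (check: 573·(-13) + 162·46 = 3)
The row with r = 3 (the gcd) gives the Bezout coefficients s = -13, t = 46.
Result: 573 · (-13) + 162 · (46) = 3.

gcd(573, 162) = 3; s = -13, t = 46 (check: 573·(-13) + 162·46 = 3).


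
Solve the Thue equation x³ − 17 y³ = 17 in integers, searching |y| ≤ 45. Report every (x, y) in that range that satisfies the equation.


The equation is x³ - 17y³ = 17. For fixed y, x³ = 17·y³ + 17, so a solution requires the RHS to be a perfect cube.
Strategy: iterate y from -45 to 45, compute RHS = 17·y³ + 17, and check whether it is a (positive or negative) perfect cube.
Check small values of y:
  y = 0: RHS = 17 is not a perfect cube.
  y = 1: RHS = 34 is not a perfect cube.
  y = -1: RHS = 0 = (0)³ ⇒ x = 0 works.
  y = 2: RHS = 153 is not a perfect cube.
  y = -2: RHS = -119 is not a perfect cube.
  y = 3: RHS = 476 is not a perfect cube.
  y = -3: RHS = -442 is not a perfect cube.
Continuing the search up to |y| = 45 finds no further solutions beyond those listed.
Collected solutions: (0, -1).

Solutions (with |y| ≤ 45): (0, -1).


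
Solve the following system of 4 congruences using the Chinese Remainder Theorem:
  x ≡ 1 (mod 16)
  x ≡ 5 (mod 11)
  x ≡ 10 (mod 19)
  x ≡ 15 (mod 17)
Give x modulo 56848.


Product of moduli M = 16 · 11 · 19 · 17 = 56848.
Merge one congruence at a time:
  Start: x ≡ 1 (mod 16).
  Combine with x ≡ 5 (mod 11); new modulus lcm = 176.
    Write x = 1 + 16·t and substitute into x ≡ 5 (mod 11): 16·t ≡ 5 − 1 = 4 (mod 11).
    Reduce coefficients mod 11: 5·t ≡ 4 (mod 11).
    The inverse of 5 mod 11 is 9 (since 5·9 = 45 = 4·11 + 1), so t ≡ 9·4 = 36 ≡ 3 (mod 11).
    Then x = 1 + 16·3 = 49, valid modulo lcm(16, 11) = 176: x ≡ 49 (mod 176).
  Combine with x ≡ 10 (mod 19); new modulus lcm = 3344.
    Write x = 49 + 176·t and substitute into x ≡ 10 (mod 19): 176·t ≡ 10 − 49 = -39 (mod 19).
    Reduce coefficients mod 19: 5·t ≡ 18 (mod 19).
    The inverse of 5 mod 19 is 4 (since 5·4 = 20 = 1·19 + 1), so t ≡ 4·18 = 72 ≡ 15 (mod 19).
    Then x = 49 + 176·15 = 2689, valid modulo lcm(176, 19) = 3344: x ≡ 2689 (mod 3344).
  Combine with x ≡ 15 (mod 17); new modulus lcm = 56848.
    Write x = 2689 + 3344·t and substitute into x ≡ 15 (mod 17): 3344·t ≡ 15 − 2689 = -2674 (mod 17).
    Reduce coefficients mod 17: 12·t ≡ 12 (mod 17).
    The inverse of 12 mod 17 is 10 (since 12·10 = 120 = 7·17 + 1), so t ≡ 10·12 = 120 ≡ 1 (mod 17).
    Then x = 2689 + 3344·1 = 6033, valid modulo lcm(3344, 17) = 56848: x ≡ 6033 (mod 56848).
Verify against each original: 6033 mod 16 = 1, 6033 mod 11 = 5, 6033 mod 19 = 10, 6033 mod 17 = 15.

x ≡ 6033 (mod 56848).


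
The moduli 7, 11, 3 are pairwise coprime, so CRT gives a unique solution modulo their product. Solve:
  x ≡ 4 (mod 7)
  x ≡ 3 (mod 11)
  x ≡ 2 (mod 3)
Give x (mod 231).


Moduli 7, 11, 3 are pairwise coprime; by CRT there is a unique solution modulo M = 7 · 11 · 3 = 231.
Solve pairwise, accumulating the modulus:
  Start with x ≡ 4 (mod 7).
  Combine with x ≡ 3 (mod 11): since gcd(7, 11) = 1, we get a unique residue mod 77.
    Write x = 4 + 7·t and substitute into x ≡ 3 (mod 11): 7·t ≡ 3 − 4 = -1 (mod 11).
    Reduce coefficients mod 11: 7·t ≡ 10 (mod 11).
    The inverse of 7 mod 11 is 8 (since 7·8 = 56 = 5·11 + 1), so t ≡ 8·10 = 80 ≡ 3 (mod 11).
    Then x = 4 + 7·3 = 25, valid modulo lcm(7, 11) = 77: x ≡ 25 (mod 77).
  Combine with x ≡ 2 (mod 3): since gcd(77, 3) = 1, we get a unique residue mod 231.
    Write x = 25 + 77·t and substitute into x ≡ 2 (mod 3): 77·t ≡ 2 − 25 = -23 (mod 3).
    Reduce coefficients mod 3: 2·t ≡ 1 (mod 3).
    The inverse of 2 mod 3 is 2 (since 2·2 = 4 = 1·3 + 1), so t ≡ 2·1 = 2 ≡ 2 (mod 3).
    Then x = 25 + 77·2 = 179, valid modulo lcm(77, 3) = 231: x ≡ 179 (mod 231).
Verify: 179 mod 7 = 4 ✓, 179 mod 11 = 3 ✓, 179 mod 3 = 2 ✓.

x ≡ 179 (mod 231).


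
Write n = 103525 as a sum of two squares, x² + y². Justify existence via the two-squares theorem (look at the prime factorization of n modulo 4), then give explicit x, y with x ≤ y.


Step 1: Factor n = 103525 = 5^2 · 41 · 101.
Step 2: Check the mod-4 condition on each prime factor: 5 ≡ 1 (mod 4), exponent 2; 41 ≡ 1 (mod 4), exponent 1; 101 ≡ 1 (mod 4), exponent 1.
All primes ≡ 3 (mod 4) appear to even exponent (or don't appear), so by the two-squares theorem n IS expressible as a sum of two squares.
Step 3: Build a representation. Group n = k² · m with k = 5 and m = 41 · 101 = 4141 (a product of primes ≡ 1 (mod 4)); a representation of m scales to one of n via (k·x)² + (k·y)² = k²(x² + y²). Each prime p ≡ 1 (mod 4) is itself a sum of two squares; find a² by testing p − a² for a perfect square:
  41: 41 − 1² = 40, 41 − 2² = 37, 41 − 3² = 32, 41 − 4² = 25 = 5² ⇒ 41 = 4² + 5².
  101: 101 − 1² = 100 = 10² ⇒ 101 = 1² + 10².
  Combine using the Brahmagupta–Fibonacci identity (a² + b²)(c² + d²) = (ac − bd)² + (ad + bc)² = (ac + bd)² + (ad − bc)²:
  41 · 101 = 4141: from (4² + 5²)(1² + 10²), take (4·1 − 5·10, 4·10 + 5·1) = (4 − 50, 40 + 5) = (-46, 45); dropping signs (only squares matter) gives (46, 45); check 46² + 45² = 2116 + 2025 = 4141 ✓.
  Scale by k = 5: (5·46, 5·45) = (230, 225).
Step 4: Order so x ≤ y and verify: 225² + 230² = 50625 + 52900 = 103525 = n. ✓

n = 103525 = 225² + 230² (one valid representation with x ≤ y).


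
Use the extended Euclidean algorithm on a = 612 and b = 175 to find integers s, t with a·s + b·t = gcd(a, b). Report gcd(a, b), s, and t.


Euclidean algorithm on (612, 175) — divide until remainder is 0:
  612 = 3 · 175 + 87
  175 = 2 · 87 + 1
  87 = 87 · 1 + 0
gcd(612, 175) = 1.
Track Bezout coefficients alongside the remainders: start with r₀ = 612 = a·1 + b·0 (s = 1, t = 0) and r₁ = 175 = a·0 + b·1 (s = 0, t = 1); each new remainder r_{k+1} = r_{k-1} − q_k·r_k inherits s_{k+1} = s_{k-1} − q_k·s_k, t_{k+1} = t_{k-1} − q_k·t_k, so r_k = a·s_k + b·t_k at every step:
  q = 3: r = 87, s = 1 − 3·0 = 1, t = 0 − 3·1 = -3  (check: 612·1 + 175·(-3) = 87)
  q = 2: r = 1, s = 0 − 2·1 = -2, t = 1 − 2·(-3) = 7  (check: 612·(-2) + 175·7 = 1)
The row with r = 1 (the gcd) gives the Bezout coefficients s = -2, t = 7.
Result: 612 · (-2) + 175 · (7) = 1.

gcd(612, 175) = 1; s = -2, t = 7 (check: 612·(-2) + 175·7 = 1).


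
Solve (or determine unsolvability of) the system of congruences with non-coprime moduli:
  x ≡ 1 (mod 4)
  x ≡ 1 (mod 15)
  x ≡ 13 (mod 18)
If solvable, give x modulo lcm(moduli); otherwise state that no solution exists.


Moduli 4, 15, 18 are not pairwise coprime, so CRT works modulo lcm(m_i) when all pairwise compatibility conditions hold.
Pairwise compatibility: gcd(m_i, m_j) must divide a_i - a_j for every pair.
Merge one congruence at a time:
  Start: x ≡ 1 (mod 4).
  Combine with x ≡ 1 (mod 15): gcd(4, 15) = 1; 1 - 1 = 0, which IS divisible by 1, so compatible.
    Write x = 1 + 4·t and substitute into x ≡ 1 (mod 15): 4·t ≡ 1 − 1 = 0 (mod 15).
    The inverse of 4 mod 15 is 4 (since 4·4 = 16 = 1·15 + 1), so t ≡ 4·0 = 0 ≡ 0 (mod 15).
    Then x = 1 + 4·0 = 1, valid modulo lcm(4, 15) = 60: x ≡ 1 (mod 60).
  Combine with x ≡ 13 (mod 18): gcd(60, 18) = 6; 13 - 1 = 12, which IS divisible by 6, so compatible.
    Write x = 1 + 60·t and substitute into x ≡ 13 (mod 18): 60·t ≡ 13 − 1 = 12 (mod 18).
    Divide the congruence (and modulus) by g = 6: 10·t ≡ 2 (mod 3).
    Reduce coefficients mod 3: 1·t ≡ 2 (mod 3).
    So t ≡ 2 (mod 3).
    Then x = 1 + 60·2 = 121, valid modulo lcm(60, 18) = 180: x ≡ 121 (mod 180).
Verify: 121 mod 4 = 1, 121 mod 15 = 1, 121 mod 18 = 13.

x ≡ 121 (mod 180).


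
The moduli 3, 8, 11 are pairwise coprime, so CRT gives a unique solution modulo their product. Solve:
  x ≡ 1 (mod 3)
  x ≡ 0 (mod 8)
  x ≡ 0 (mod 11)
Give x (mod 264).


Moduli 3, 8, 11 are pairwise coprime; by CRT there is a unique solution modulo M = 3 · 8 · 11 = 264.
Solve pairwise, accumulating the modulus:
  Start with x ≡ 1 (mod 3).
  Combine with x ≡ 0 (mod 8): since gcd(3, 8) = 1, we get a unique residue mod 24.
    Write x = 1 + 3·t and substitute into x ≡ 0 (mod 8): 3·t ≡ 0 − 1 = -1 (mod 8).
    Reduce coefficients mod 8: 3·t ≡ 7 (mod 8).
    The inverse of 3 mod 8 is 3 (since 3·3 = 9 = 1·8 + 1), so t ≡ 3·7 = 21 ≡ 5 (mod 8).
    Then x = 1 + 3·5 = 16, valid modulo lcm(3, 8) = 24: x ≡ 16 (mod 24).
  Combine with x ≡ 0 (mod 11): since gcd(24, 11) = 1, we get a unique residue mod 264.
    Write x = 16 + 24·t and substitute into x ≡ 0 (mod 11): 24·t ≡ 0 − 16 = -16 (mod 11).
    Reduce coefficients mod 11: 2·t ≡ 6 (mod 11).
    The inverse of 2 mod 11 is 6 (since 2·6 = 12 = 1·11 + 1), so t ≡ 6·6 = 36 ≡ 3 (mod 11).
    Then x = 16 + 24·3 = 88, valid modulo lcm(24, 11) = 264: x ≡ 88 (mod 264).
Verify: 88 mod 3 = 1 ✓, 88 mod 8 = 0 ✓, 88 mod 11 = 0 ✓.

x ≡ 88 (mod 264).


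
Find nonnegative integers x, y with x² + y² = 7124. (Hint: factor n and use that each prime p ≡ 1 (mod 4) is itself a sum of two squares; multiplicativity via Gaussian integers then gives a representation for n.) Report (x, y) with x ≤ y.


Step 1: Factor n = 7124 = 2^2 · 13 · 137.
Step 2: Check the mod-4 condition on each prime factor: 2 = 2 (special); 13 ≡ 1 (mod 4), exponent 1; 137 ≡ 1 (mod 4), exponent 1.
All primes ≡ 3 (mod 4) appear to even exponent (or don't appear), so by the two-squares theorem n IS expressible as a sum of two squares.
Step 3: Build a representation. Group n = k² · m with k = 2 and m = 13 · 137 = 1781 (a product of primes ≡ 1 (mod 4)); a representation of m scales to one of n via (k·x)² + (k·y)² = k²(x² + y²). Each prime p ≡ 1 (mod 4) is itself a sum of two squares; find a² by testing p − a² for a perfect square:
  13: 13 − 1² = 12, 13 − 2² = 9 = 3² ⇒ 13 = 2² + 3².
  137: 137 − 1² = 136, 137 − 2² = 133, 137 − 3² = 128, 137 − 4² = 121 = 11² ⇒ 137 = 4² + 11².
  Combine using the Brahmagupta–Fibonacci identity (a² + b²)(c² + d²) = (ac − bd)² + (ad + bc)² = (ac + bd)² + (ad − bc)²:
  13 · 137 = 1781: from (2² + 3²)(4² + 11²), take (2·4 − 3·11, 2·11 + 3·4) = (8 − 33, 22 + 12) = (-25, 34); dropping signs (only squares matter) gives (25, 34); check 25² + 34² = 625 + 1156 = 1781 ✓.
  Scale by k = 2: (2·25, 2·34) = (50, 68).
Step 4: Order so x ≤ y and verify: 50² + 68² = 2500 + 4624 = 7124 = n. ✓

n = 7124 = 50² + 68² (one valid representation with x ≤ y).


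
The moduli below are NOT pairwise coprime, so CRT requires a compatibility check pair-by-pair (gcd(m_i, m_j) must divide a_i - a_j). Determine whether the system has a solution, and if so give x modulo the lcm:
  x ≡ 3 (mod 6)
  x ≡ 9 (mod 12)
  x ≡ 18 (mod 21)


Moduli 6, 12, 21 are not pairwise coprime, so CRT works modulo lcm(m_i) when all pairwise compatibility conditions hold.
Pairwise compatibility: gcd(m_i, m_j) must divide a_i - a_j for every pair.
Merge one congruence at a time:
  Start: x ≡ 3 (mod 6).
  Combine with x ≡ 9 (mod 12): gcd(6, 12) = 6; 9 - 3 = 6, which IS divisible by 6, so compatible.
    Write x = 3 + 6·t and substitute into x ≡ 9 (mod 12): 6·t ≡ 9 − 3 = 6 (mod 12).
    Divide the congruence (and modulus) by g = 6: 1·t ≡ 1 (mod 2).
    So t ≡ 1 (mod 2).
    Then x = 3 + 6·1 = 9, valid modulo lcm(6, 12) = 12: x ≡ 9 (mod 12).
  Combine with x ≡ 18 (mod 21): gcd(12, 21) = 3; 18 - 9 = 9, which IS divisible by 3, so compatible.
    Write x = 9 + 12·t and substitute into x ≡ 18 (mod 21): 12·t ≡ 18 − 9 = 9 (mod 21).
    Divide the congruence (and modulus) by g = 3: 4·t ≡ 3 (mod 7).
    The inverse of 4 mod 7 is 2 (since 4·2 = 8 = 1·7 + 1), so t ≡ 2·3 = 6 ≡ 6 (mod 7).
    Then x = 9 + 12·6 = 81, valid modulo lcm(12, 21) = 84: x ≡ 81 (mod 84).
Verify: 81 mod 6 = 3, 81 mod 12 = 9, 81 mod 21 = 18.

x ≡ 81 (mod 84).


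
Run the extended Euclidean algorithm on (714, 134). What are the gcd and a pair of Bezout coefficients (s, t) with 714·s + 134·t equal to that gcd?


Euclidean algorithm on (714, 134) — divide until remainder is 0:
  714 = 5 · 134 + 44
  134 = 3 · 44 + 2
  44 = 22 · 2 + 0
gcd(714, 134) = 2.
Track Bezout coefficients alongside the remainders: start with r₀ = 714 = a·1 + b·0 (s = 1, t = 0) and r₁ = 134 = a·0 + b·1 (s = 0, t = 1); each new remainder r_{k+1} = r_{k-1} − q_k·r_k inherits s_{k+1} = s_{k-1} − q_k·s_k, t_{k+1} = t_{k-1} − q_k·t_k, so r_k = a·s_k + b·t_k at every step:
  q = 5: r = 44, s = 1 − 5·0 = 1, t = 0 − 5·1 = -5  (check: 714·1 + 134·(-5) = 44)
  q = 3: r = 2, s = 0 − 3·1 = -3, t = 1 − 3·(-5) = 16  (check: 714·(-3) + 134·16 = 2)
The row with r = 2 (the gcd) gives the Bezout coefficients s = -3, t = 16.
Result: 714 · (-3) + 134 · (16) = 2.

gcd(714, 134) = 2; s = -3, t = 16 (check: 714·(-3) + 134·16 = 2).


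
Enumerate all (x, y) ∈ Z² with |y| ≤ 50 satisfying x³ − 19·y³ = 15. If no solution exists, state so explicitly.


The equation is x³ - 19y³ = 15. For fixed y, x³ = 19·y³ + 15, so a solution requires the RHS to be a perfect cube.
Strategy: iterate y from -50 to 50, compute RHS = 19·y³ + 15, and check whether it is a (positive or negative) perfect cube.
Check small values of y:
  y = 0: RHS = 15 is not a perfect cube.
  y = 1: RHS = 34 is not a perfect cube.
  y = -1: RHS = -4 is not a perfect cube.
  y = 2: RHS = 167 is not a perfect cube.
  y = -2: RHS = -137 is not a perfect cube.
  y = 3: RHS = 528 is not a perfect cube.
  y = -3: RHS = -498 is not a perfect cube.
Continuing the search up to |y| = 50 finds no solutions either.
No (x, y) in the scanned range satisfies the equation.

No integer solutions with |y| ≤ 50.


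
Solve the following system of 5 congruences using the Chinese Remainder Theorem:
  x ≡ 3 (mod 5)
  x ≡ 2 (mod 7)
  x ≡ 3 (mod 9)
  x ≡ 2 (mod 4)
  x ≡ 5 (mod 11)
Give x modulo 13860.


Product of moduli M = 5 · 7 · 9 · 4 · 11 = 13860.
Merge one congruence at a time:
  Start: x ≡ 3 (mod 5).
  Combine with x ≡ 2 (mod 7); new modulus lcm = 35.
    Write x = 3 + 5·t and substitute into x ≡ 2 (mod 7): 5·t ≡ 2 − 3 = -1 (mod 7).
    Reduce coefficients mod 7: 5·t ≡ 6 (mod 7).
    The inverse of 5 mod 7 is 3 (since 5·3 = 15 = 2·7 + 1), so t ≡ 3·6 = 18 ≡ 4 (mod 7).
    Then x = 3 + 5·4 = 23, valid modulo lcm(5, 7) = 35: x ≡ 23 (mod 35).
  Combine with x ≡ 3 (mod 9); new modulus lcm = 315.
    Write x = 23 + 35·t and substitute into x ≡ 3 (mod 9): 35·t ≡ 3 − 23 = -20 (mod 9).
    Reduce coefficients mod 9: 8·t ≡ 7 (mod 9).
    The inverse of 8 mod 9 is 8 (since 8·8 = 64 = 7·9 + 1), so t ≡ 8·7 = 56 ≡ 2 (mod 9).
    Then x = 23 + 35·2 = 93, valid modulo lcm(35, 9) = 315: x ≡ 93 (mod 315).
  Combine with x ≡ 2 (mod 4); new modulus lcm = 1260.
    Write x = 93 + 315·t and substitute into x ≡ 2 (mod 4): 315·t ≡ 2 − 93 = -91 (mod 4).
    Reduce coefficients mod 4: 3·t ≡ 1 (mod 4).
    The inverse of 3 mod 4 is 3 (since 3·3 = 9 = 2·4 + 1), so t ≡ 3·1 = 3 ≡ 3 (mod 4).
    Then x = 93 + 315·3 = 1038, valid modulo lcm(315, 4) = 1260: x ≡ 1038 (mod 1260).
  Combine with x ≡ 5 (mod 11); new modulus lcm = 13860.
    Write x = 1038 + 1260·t and substitute into x ≡ 5 (mod 11): 1260·t ≡ 5 − 1038 = -1033 (mod 11).
    Reduce coefficients mod 11: 6·t ≡ 1 (mod 11).
    The inverse of 6 mod 11 is 2 (since 6·2 = 12 = 1·11 + 1), so t ≡ 2·1 = 2 ≡ 2 (mod 11).
    Then x = 1038 + 1260·2 = 3558, valid modulo lcm(1260, 11) = 13860: x ≡ 3558 (mod 13860).
Verify against each original: 3558 mod 5 = 3, 3558 mod 7 = 2, 3558 mod 9 = 3, 3558 mod 4 = 2, 3558 mod 11 = 5.

x ≡ 3558 (mod 13860).
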